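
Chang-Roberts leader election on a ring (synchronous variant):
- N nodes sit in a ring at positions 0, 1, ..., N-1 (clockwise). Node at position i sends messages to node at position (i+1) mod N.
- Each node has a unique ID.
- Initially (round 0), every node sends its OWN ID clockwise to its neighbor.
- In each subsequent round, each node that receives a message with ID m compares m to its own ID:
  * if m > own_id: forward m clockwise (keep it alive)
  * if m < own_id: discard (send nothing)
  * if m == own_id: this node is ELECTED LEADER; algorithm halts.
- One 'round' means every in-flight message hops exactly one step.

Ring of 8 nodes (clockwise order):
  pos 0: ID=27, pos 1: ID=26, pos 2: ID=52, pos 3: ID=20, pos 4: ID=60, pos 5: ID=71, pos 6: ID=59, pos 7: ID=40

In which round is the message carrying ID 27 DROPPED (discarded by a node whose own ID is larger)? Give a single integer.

Round 1: pos1(id26) recv 27: fwd; pos2(id52) recv 26: drop; pos3(id20) recv 52: fwd; pos4(id60) recv 20: drop; pos5(id71) recv 60: drop; pos6(id59) recv 71: fwd; pos7(id40) recv 59: fwd; pos0(id27) recv 40: fwd
Round 2: pos2(id52) recv 27: drop; pos4(id60) recv 52: drop; pos7(id40) recv 71: fwd; pos0(id27) recv 59: fwd; pos1(id26) recv 40: fwd
Round 3: pos0(id27) recv 71: fwd; pos1(id26) recv 59: fwd; pos2(id52) recv 40: drop
Round 4: pos1(id26) recv 71: fwd; pos2(id52) recv 59: fwd
Round 5: pos2(id52) recv 71: fwd; pos3(id20) recv 59: fwd
Round 6: pos3(id20) recv 71: fwd; pos4(id60) recv 59: drop
Round 7: pos4(id60) recv 71: fwd
Round 8: pos5(id71) recv 71: ELECTED
Message ID 27 originates at pos 0; dropped at pos 2 in round 2

Answer: 2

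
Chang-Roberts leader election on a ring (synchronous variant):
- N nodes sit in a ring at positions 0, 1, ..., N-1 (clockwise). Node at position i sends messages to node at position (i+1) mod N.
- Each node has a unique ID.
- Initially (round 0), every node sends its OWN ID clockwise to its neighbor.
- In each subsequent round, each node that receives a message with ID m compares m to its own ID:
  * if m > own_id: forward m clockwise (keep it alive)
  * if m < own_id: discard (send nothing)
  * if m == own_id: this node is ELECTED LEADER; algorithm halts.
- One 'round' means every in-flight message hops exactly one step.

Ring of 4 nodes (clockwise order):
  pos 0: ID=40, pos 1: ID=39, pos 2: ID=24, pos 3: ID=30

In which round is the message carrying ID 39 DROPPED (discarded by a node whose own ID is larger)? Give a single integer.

Round 1: pos1(id39) recv 40: fwd; pos2(id24) recv 39: fwd; pos3(id30) recv 24: drop; pos0(id40) recv 30: drop
Round 2: pos2(id24) recv 40: fwd; pos3(id30) recv 39: fwd
Round 3: pos3(id30) recv 40: fwd; pos0(id40) recv 39: drop
Round 4: pos0(id40) recv 40: ELECTED
Message ID 39 originates at pos 1; dropped at pos 0 in round 3

Answer: 3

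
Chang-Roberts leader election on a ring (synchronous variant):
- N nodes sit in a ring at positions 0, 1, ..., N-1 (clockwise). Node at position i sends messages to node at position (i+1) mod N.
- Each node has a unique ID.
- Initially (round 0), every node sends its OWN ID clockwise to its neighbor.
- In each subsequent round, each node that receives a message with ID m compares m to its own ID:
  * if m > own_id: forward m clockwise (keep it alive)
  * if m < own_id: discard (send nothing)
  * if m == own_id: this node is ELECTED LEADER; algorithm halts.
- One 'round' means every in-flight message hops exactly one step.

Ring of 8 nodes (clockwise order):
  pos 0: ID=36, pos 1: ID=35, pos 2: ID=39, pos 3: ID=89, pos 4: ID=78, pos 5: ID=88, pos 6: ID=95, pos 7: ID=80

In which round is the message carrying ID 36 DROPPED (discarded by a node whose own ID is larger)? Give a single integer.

Answer: 2

Derivation:
Round 1: pos1(id35) recv 36: fwd; pos2(id39) recv 35: drop; pos3(id89) recv 39: drop; pos4(id78) recv 89: fwd; pos5(id88) recv 78: drop; pos6(id95) recv 88: drop; pos7(id80) recv 95: fwd; pos0(id36) recv 80: fwd
Round 2: pos2(id39) recv 36: drop; pos5(id88) recv 89: fwd; pos0(id36) recv 95: fwd; pos1(id35) recv 80: fwd
Round 3: pos6(id95) recv 89: drop; pos1(id35) recv 95: fwd; pos2(id39) recv 80: fwd
Round 4: pos2(id39) recv 95: fwd; pos3(id89) recv 80: drop
Round 5: pos3(id89) recv 95: fwd
Round 6: pos4(id78) recv 95: fwd
Round 7: pos5(id88) recv 95: fwd
Round 8: pos6(id95) recv 95: ELECTED
Message ID 36 originates at pos 0; dropped at pos 2 in round 2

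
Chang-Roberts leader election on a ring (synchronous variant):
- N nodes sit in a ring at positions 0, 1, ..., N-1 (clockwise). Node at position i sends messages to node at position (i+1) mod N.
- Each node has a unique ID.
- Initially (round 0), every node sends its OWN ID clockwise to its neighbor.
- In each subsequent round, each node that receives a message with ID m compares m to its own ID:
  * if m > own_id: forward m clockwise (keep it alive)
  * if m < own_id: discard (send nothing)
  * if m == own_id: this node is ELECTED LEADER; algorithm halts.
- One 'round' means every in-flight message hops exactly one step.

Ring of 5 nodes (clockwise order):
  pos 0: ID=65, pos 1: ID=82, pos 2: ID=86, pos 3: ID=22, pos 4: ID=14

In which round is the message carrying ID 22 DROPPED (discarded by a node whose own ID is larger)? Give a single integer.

Answer: 2

Derivation:
Round 1: pos1(id82) recv 65: drop; pos2(id86) recv 82: drop; pos3(id22) recv 86: fwd; pos4(id14) recv 22: fwd; pos0(id65) recv 14: drop
Round 2: pos4(id14) recv 86: fwd; pos0(id65) recv 22: drop
Round 3: pos0(id65) recv 86: fwd
Round 4: pos1(id82) recv 86: fwd
Round 5: pos2(id86) recv 86: ELECTED
Message ID 22 originates at pos 3; dropped at pos 0 in round 2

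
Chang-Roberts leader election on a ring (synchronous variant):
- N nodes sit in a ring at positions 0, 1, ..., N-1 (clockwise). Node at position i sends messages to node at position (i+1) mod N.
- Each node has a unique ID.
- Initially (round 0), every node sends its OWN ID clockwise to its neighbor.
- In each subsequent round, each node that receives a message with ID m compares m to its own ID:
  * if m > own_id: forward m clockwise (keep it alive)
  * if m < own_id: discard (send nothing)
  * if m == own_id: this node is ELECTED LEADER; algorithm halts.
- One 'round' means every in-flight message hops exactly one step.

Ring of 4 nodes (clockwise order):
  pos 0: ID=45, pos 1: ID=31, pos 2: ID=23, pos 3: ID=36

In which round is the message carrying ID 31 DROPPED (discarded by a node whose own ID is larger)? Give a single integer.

Round 1: pos1(id31) recv 45: fwd; pos2(id23) recv 31: fwd; pos3(id36) recv 23: drop; pos0(id45) recv 36: drop
Round 2: pos2(id23) recv 45: fwd; pos3(id36) recv 31: drop
Round 3: pos3(id36) recv 45: fwd
Round 4: pos0(id45) recv 45: ELECTED
Message ID 31 originates at pos 1; dropped at pos 3 in round 2

Answer: 2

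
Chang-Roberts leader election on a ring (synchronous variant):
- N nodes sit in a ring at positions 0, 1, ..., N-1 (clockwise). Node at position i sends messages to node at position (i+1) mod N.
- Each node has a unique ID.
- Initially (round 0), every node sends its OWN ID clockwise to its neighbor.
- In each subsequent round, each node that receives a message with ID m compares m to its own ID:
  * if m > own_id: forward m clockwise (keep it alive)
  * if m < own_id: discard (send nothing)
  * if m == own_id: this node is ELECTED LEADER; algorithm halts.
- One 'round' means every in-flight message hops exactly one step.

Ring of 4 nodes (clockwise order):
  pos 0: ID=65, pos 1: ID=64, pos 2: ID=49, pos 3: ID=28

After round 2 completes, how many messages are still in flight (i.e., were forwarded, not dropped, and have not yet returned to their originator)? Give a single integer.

Round 1: pos1(id64) recv 65: fwd; pos2(id49) recv 64: fwd; pos3(id28) recv 49: fwd; pos0(id65) recv 28: drop
Round 2: pos2(id49) recv 65: fwd; pos3(id28) recv 64: fwd; pos0(id65) recv 49: drop
After round 2: 2 messages still in flight

Answer: 2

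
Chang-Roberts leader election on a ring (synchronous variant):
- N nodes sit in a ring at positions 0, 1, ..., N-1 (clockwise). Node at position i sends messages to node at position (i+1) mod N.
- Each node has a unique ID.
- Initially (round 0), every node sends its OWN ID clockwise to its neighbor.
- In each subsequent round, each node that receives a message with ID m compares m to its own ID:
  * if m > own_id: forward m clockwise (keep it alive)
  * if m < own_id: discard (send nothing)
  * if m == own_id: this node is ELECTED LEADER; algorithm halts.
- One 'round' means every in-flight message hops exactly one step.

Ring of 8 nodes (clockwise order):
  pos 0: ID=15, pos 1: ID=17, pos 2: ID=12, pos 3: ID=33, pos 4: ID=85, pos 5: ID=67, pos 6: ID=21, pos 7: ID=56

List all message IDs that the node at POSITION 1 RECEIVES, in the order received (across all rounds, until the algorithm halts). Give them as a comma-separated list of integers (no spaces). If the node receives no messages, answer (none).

Answer: 15,56,67,85

Derivation:
Round 1: pos1(id17) recv 15: drop; pos2(id12) recv 17: fwd; pos3(id33) recv 12: drop; pos4(id85) recv 33: drop; pos5(id67) recv 85: fwd; pos6(id21) recv 67: fwd; pos7(id56) recv 21: drop; pos0(id15) recv 56: fwd
Round 2: pos3(id33) recv 17: drop; pos6(id21) recv 85: fwd; pos7(id56) recv 67: fwd; pos1(id17) recv 56: fwd
Round 3: pos7(id56) recv 85: fwd; pos0(id15) recv 67: fwd; pos2(id12) recv 56: fwd
Round 4: pos0(id15) recv 85: fwd; pos1(id17) recv 67: fwd; pos3(id33) recv 56: fwd
Round 5: pos1(id17) recv 85: fwd; pos2(id12) recv 67: fwd; pos4(id85) recv 56: drop
Round 6: pos2(id12) recv 85: fwd; pos3(id33) recv 67: fwd
Round 7: pos3(id33) recv 85: fwd; pos4(id85) recv 67: drop
Round 8: pos4(id85) recv 85: ELECTED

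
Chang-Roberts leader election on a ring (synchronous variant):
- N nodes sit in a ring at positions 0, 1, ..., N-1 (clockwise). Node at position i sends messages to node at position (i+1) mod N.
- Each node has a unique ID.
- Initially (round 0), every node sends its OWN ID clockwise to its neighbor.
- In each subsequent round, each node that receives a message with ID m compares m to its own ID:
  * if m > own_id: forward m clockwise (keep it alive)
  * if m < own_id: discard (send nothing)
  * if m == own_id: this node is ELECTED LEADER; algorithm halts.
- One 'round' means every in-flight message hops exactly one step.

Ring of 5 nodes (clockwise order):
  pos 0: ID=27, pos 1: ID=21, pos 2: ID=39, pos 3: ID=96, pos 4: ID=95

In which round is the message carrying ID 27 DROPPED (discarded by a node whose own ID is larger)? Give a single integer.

Round 1: pos1(id21) recv 27: fwd; pos2(id39) recv 21: drop; pos3(id96) recv 39: drop; pos4(id95) recv 96: fwd; pos0(id27) recv 95: fwd
Round 2: pos2(id39) recv 27: drop; pos0(id27) recv 96: fwd; pos1(id21) recv 95: fwd
Round 3: pos1(id21) recv 96: fwd; pos2(id39) recv 95: fwd
Round 4: pos2(id39) recv 96: fwd; pos3(id96) recv 95: drop
Round 5: pos3(id96) recv 96: ELECTED
Message ID 27 originates at pos 0; dropped at pos 2 in round 2

Answer: 2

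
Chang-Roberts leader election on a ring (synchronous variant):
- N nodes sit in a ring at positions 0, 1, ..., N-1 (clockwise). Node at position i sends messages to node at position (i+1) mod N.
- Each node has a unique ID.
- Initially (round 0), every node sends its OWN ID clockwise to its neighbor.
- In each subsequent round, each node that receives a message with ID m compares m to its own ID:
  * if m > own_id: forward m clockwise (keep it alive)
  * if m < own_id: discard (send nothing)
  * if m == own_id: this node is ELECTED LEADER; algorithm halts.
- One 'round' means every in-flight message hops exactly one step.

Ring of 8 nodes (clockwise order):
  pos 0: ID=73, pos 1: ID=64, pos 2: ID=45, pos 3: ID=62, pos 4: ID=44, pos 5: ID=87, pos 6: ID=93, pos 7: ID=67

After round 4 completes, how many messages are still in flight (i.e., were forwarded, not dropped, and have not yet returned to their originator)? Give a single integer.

Round 1: pos1(id64) recv 73: fwd; pos2(id45) recv 64: fwd; pos3(id62) recv 45: drop; pos4(id44) recv 62: fwd; pos5(id87) recv 44: drop; pos6(id93) recv 87: drop; pos7(id67) recv 93: fwd; pos0(id73) recv 67: drop
Round 2: pos2(id45) recv 73: fwd; pos3(id62) recv 64: fwd; pos5(id87) recv 62: drop; pos0(id73) recv 93: fwd
Round 3: pos3(id62) recv 73: fwd; pos4(id44) recv 64: fwd; pos1(id64) recv 93: fwd
Round 4: pos4(id44) recv 73: fwd; pos5(id87) recv 64: drop; pos2(id45) recv 93: fwd
After round 4: 2 messages still in flight

Answer: 2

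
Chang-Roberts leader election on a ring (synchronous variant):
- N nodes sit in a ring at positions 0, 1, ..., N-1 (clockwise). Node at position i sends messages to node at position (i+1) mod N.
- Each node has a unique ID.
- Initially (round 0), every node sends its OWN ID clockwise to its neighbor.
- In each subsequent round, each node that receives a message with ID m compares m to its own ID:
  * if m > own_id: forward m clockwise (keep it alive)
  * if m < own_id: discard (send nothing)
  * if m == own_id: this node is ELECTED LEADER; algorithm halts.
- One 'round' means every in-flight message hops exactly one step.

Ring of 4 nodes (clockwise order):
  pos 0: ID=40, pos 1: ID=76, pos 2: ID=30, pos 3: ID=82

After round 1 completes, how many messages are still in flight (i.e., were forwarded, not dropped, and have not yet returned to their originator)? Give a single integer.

Answer: 2

Derivation:
Round 1: pos1(id76) recv 40: drop; pos2(id30) recv 76: fwd; pos3(id82) recv 30: drop; pos0(id40) recv 82: fwd
After round 1: 2 messages still in flight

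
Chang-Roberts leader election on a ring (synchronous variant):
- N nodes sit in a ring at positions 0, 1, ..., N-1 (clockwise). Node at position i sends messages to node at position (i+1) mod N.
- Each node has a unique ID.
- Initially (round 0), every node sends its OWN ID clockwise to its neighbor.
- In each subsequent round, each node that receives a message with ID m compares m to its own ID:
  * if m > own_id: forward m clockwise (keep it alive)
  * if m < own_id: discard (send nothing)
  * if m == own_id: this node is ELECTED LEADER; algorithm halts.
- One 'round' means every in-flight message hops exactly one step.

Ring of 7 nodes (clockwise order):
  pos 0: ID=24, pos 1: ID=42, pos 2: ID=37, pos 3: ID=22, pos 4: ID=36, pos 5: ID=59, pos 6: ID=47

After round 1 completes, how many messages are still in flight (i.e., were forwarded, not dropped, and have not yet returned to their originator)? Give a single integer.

Round 1: pos1(id42) recv 24: drop; pos2(id37) recv 42: fwd; pos3(id22) recv 37: fwd; pos4(id36) recv 22: drop; pos5(id59) recv 36: drop; pos6(id47) recv 59: fwd; pos0(id24) recv 47: fwd
After round 1: 4 messages still in flight

Answer: 4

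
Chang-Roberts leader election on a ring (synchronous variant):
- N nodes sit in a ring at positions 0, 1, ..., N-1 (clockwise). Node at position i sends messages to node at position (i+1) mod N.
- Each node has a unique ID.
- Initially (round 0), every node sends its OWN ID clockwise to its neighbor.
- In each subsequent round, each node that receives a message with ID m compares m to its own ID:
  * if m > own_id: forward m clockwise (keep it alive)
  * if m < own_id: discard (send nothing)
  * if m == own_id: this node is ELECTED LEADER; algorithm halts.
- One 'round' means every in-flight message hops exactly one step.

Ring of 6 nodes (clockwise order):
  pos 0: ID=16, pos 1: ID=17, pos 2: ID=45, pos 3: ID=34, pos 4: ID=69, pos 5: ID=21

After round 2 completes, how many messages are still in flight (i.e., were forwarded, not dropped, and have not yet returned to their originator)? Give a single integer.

Answer: 2

Derivation:
Round 1: pos1(id17) recv 16: drop; pos2(id45) recv 17: drop; pos3(id34) recv 45: fwd; pos4(id69) recv 34: drop; pos5(id21) recv 69: fwd; pos0(id16) recv 21: fwd
Round 2: pos4(id69) recv 45: drop; pos0(id16) recv 69: fwd; pos1(id17) recv 21: fwd
After round 2: 2 messages still in flight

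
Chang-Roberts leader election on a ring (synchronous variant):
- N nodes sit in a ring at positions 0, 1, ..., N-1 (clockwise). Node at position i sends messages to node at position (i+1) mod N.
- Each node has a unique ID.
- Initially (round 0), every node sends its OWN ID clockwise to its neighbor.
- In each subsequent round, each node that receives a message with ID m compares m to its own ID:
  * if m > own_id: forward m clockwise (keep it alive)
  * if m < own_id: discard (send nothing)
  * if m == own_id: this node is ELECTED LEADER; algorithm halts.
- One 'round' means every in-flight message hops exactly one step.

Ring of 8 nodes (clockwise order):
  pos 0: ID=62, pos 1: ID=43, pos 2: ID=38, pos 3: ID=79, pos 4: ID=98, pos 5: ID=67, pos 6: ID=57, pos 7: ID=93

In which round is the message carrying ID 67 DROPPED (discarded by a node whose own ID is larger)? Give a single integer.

Round 1: pos1(id43) recv 62: fwd; pos2(id38) recv 43: fwd; pos3(id79) recv 38: drop; pos4(id98) recv 79: drop; pos5(id67) recv 98: fwd; pos6(id57) recv 67: fwd; pos7(id93) recv 57: drop; pos0(id62) recv 93: fwd
Round 2: pos2(id38) recv 62: fwd; pos3(id79) recv 43: drop; pos6(id57) recv 98: fwd; pos7(id93) recv 67: drop; pos1(id43) recv 93: fwd
Round 3: pos3(id79) recv 62: drop; pos7(id93) recv 98: fwd; pos2(id38) recv 93: fwd
Round 4: pos0(id62) recv 98: fwd; pos3(id79) recv 93: fwd
Round 5: pos1(id43) recv 98: fwd; pos4(id98) recv 93: drop
Round 6: pos2(id38) recv 98: fwd
Round 7: pos3(id79) recv 98: fwd
Round 8: pos4(id98) recv 98: ELECTED
Message ID 67 originates at pos 5; dropped at pos 7 in round 2

Answer: 2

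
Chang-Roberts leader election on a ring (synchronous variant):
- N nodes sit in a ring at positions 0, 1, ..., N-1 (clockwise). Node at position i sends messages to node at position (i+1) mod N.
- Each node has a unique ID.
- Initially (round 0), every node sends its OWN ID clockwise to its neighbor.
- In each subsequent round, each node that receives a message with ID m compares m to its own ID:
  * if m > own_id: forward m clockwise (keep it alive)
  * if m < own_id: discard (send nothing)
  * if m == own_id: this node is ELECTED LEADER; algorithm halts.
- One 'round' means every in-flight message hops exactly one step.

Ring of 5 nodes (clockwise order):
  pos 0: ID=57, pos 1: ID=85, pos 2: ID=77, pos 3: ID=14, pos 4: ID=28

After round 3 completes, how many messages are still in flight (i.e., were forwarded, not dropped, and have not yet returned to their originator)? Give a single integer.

Answer: 2

Derivation:
Round 1: pos1(id85) recv 57: drop; pos2(id77) recv 85: fwd; pos3(id14) recv 77: fwd; pos4(id28) recv 14: drop; pos0(id57) recv 28: drop
Round 2: pos3(id14) recv 85: fwd; pos4(id28) recv 77: fwd
Round 3: pos4(id28) recv 85: fwd; pos0(id57) recv 77: fwd
After round 3: 2 messages still in flight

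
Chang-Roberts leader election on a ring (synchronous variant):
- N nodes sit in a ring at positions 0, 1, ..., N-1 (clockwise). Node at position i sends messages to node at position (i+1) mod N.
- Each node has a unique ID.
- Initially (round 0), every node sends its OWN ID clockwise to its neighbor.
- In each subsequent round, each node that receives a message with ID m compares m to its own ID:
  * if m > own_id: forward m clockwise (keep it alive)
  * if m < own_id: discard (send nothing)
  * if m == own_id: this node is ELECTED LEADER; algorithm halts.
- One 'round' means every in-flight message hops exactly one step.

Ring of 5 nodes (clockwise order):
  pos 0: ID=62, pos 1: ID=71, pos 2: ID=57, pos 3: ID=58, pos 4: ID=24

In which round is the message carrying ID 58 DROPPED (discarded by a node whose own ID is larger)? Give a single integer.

Answer: 2

Derivation:
Round 1: pos1(id71) recv 62: drop; pos2(id57) recv 71: fwd; pos3(id58) recv 57: drop; pos4(id24) recv 58: fwd; pos0(id62) recv 24: drop
Round 2: pos3(id58) recv 71: fwd; pos0(id62) recv 58: drop
Round 3: pos4(id24) recv 71: fwd
Round 4: pos0(id62) recv 71: fwd
Round 5: pos1(id71) recv 71: ELECTED
Message ID 58 originates at pos 3; dropped at pos 0 in round 2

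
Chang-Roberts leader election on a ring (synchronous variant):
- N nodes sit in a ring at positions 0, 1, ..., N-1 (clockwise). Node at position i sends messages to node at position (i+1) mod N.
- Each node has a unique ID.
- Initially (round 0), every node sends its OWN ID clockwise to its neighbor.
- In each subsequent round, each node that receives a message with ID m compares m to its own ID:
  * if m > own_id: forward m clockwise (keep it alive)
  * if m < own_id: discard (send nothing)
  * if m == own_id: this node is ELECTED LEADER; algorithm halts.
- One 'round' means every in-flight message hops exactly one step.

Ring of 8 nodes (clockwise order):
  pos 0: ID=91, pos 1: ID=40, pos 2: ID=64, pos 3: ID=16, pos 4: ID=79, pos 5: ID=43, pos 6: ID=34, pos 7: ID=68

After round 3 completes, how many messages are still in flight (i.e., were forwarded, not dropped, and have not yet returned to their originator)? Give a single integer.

Answer: 2

Derivation:
Round 1: pos1(id40) recv 91: fwd; pos2(id64) recv 40: drop; pos3(id16) recv 64: fwd; pos4(id79) recv 16: drop; pos5(id43) recv 79: fwd; pos6(id34) recv 43: fwd; pos7(id68) recv 34: drop; pos0(id91) recv 68: drop
Round 2: pos2(id64) recv 91: fwd; pos4(id79) recv 64: drop; pos6(id34) recv 79: fwd; pos7(id68) recv 43: drop
Round 3: pos3(id16) recv 91: fwd; pos7(id68) recv 79: fwd
After round 3: 2 messages still in flight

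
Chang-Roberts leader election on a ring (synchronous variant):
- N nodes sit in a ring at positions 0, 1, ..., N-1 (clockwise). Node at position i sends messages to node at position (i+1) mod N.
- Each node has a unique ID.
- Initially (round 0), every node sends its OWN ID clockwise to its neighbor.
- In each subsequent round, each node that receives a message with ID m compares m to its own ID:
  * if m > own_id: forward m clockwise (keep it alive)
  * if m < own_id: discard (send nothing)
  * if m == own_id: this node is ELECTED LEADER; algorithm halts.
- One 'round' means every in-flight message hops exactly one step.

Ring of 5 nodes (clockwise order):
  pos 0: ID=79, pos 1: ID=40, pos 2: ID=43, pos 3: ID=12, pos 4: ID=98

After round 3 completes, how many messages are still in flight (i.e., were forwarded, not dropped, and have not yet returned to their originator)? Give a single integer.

Round 1: pos1(id40) recv 79: fwd; pos2(id43) recv 40: drop; pos3(id12) recv 43: fwd; pos4(id98) recv 12: drop; pos0(id79) recv 98: fwd
Round 2: pos2(id43) recv 79: fwd; pos4(id98) recv 43: drop; pos1(id40) recv 98: fwd
Round 3: pos3(id12) recv 79: fwd; pos2(id43) recv 98: fwd
After round 3: 2 messages still in flight

Answer: 2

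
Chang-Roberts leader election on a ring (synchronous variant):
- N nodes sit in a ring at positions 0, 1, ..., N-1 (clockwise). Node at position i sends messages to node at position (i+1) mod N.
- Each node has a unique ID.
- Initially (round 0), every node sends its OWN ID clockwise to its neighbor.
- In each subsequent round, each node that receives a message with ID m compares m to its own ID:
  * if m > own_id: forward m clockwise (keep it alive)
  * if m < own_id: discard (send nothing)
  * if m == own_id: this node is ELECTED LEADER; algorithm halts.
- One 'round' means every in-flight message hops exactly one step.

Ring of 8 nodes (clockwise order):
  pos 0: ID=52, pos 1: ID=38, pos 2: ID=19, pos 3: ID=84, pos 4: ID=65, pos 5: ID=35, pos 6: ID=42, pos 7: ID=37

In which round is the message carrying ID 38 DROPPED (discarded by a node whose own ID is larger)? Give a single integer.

Answer: 2

Derivation:
Round 1: pos1(id38) recv 52: fwd; pos2(id19) recv 38: fwd; pos3(id84) recv 19: drop; pos4(id65) recv 84: fwd; pos5(id35) recv 65: fwd; pos6(id42) recv 35: drop; pos7(id37) recv 42: fwd; pos0(id52) recv 37: drop
Round 2: pos2(id19) recv 52: fwd; pos3(id84) recv 38: drop; pos5(id35) recv 84: fwd; pos6(id42) recv 65: fwd; pos0(id52) recv 42: drop
Round 3: pos3(id84) recv 52: drop; pos6(id42) recv 84: fwd; pos7(id37) recv 65: fwd
Round 4: pos7(id37) recv 84: fwd; pos0(id52) recv 65: fwd
Round 5: pos0(id52) recv 84: fwd; pos1(id38) recv 65: fwd
Round 6: pos1(id38) recv 84: fwd; pos2(id19) recv 65: fwd
Round 7: pos2(id19) recv 84: fwd; pos3(id84) recv 65: drop
Round 8: pos3(id84) recv 84: ELECTED
Message ID 38 originates at pos 1; dropped at pos 3 in round 2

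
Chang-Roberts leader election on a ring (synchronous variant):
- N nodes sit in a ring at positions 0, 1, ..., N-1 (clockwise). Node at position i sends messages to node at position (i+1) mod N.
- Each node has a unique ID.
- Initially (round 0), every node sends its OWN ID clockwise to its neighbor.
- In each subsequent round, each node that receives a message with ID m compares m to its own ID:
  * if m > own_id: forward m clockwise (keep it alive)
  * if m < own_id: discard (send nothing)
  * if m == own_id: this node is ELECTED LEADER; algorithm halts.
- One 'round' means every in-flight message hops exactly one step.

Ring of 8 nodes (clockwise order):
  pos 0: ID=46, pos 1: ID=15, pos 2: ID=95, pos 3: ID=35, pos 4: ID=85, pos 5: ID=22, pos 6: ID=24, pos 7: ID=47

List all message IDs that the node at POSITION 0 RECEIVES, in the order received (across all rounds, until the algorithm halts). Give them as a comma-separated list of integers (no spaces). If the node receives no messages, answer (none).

Answer: 47,85,95

Derivation:
Round 1: pos1(id15) recv 46: fwd; pos2(id95) recv 15: drop; pos3(id35) recv 95: fwd; pos4(id85) recv 35: drop; pos5(id22) recv 85: fwd; pos6(id24) recv 22: drop; pos7(id47) recv 24: drop; pos0(id46) recv 47: fwd
Round 2: pos2(id95) recv 46: drop; pos4(id85) recv 95: fwd; pos6(id24) recv 85: fwd; pos1(id15) recv 47: fwd
Round 3: pos5(id22) recv 95: fwd; pos7(id47) recv 85: fwd; pos2(id95) recv 47: drop
Round 4: pos6(id24) recv 95: fwd; pos0(id46) recv 85: fwd
Round 5: pos7(id47) recv 95: fwd; pos1(id15) recv 85: fwd
Round 6: pos0(id46) recv 95: fwd; pos2(id95) recv 85: drop
Round 7: pos1(id15) recv 95: fwd
Round 8: pos2(id95) recv 95: ELECTED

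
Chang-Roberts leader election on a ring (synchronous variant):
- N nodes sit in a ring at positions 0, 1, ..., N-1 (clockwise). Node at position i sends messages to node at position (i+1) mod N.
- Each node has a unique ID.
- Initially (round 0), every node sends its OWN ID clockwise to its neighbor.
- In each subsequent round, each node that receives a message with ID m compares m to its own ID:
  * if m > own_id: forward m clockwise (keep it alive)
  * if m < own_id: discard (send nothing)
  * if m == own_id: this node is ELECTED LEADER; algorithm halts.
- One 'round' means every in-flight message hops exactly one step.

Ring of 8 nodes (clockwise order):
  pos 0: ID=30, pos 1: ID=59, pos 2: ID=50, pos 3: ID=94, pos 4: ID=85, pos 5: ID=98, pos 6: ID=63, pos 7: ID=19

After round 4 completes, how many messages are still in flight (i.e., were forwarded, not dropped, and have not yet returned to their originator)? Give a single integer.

Answer: 2

Derivation:
Round 1: pos1(id59) recv 30: drop; pos2(id50) recv 59: fwd; pos3(id94) recv 50: drop; pos4(id85) recv 94: fwd; pos5(id98) recv 85: drop; pos6(id63) recv 98: fwd; pos7(id19) recv 63: fwd; pos0(id30) recv 19: drop
Round 2: pos3(id94) recv 59: drop; pos5(id98) recv 94: drop; pos7(id19) recv 98: fwd; pos0(id30) recv 63: fwd
Round 3: pos0(id30) recv 98: fwd; pos1(id59) recv 63: fwd
Round 4: pos1(id59) recv 98: fwd; pos2(id50) recv 63: fwd
After round 4: 2 messages still in flight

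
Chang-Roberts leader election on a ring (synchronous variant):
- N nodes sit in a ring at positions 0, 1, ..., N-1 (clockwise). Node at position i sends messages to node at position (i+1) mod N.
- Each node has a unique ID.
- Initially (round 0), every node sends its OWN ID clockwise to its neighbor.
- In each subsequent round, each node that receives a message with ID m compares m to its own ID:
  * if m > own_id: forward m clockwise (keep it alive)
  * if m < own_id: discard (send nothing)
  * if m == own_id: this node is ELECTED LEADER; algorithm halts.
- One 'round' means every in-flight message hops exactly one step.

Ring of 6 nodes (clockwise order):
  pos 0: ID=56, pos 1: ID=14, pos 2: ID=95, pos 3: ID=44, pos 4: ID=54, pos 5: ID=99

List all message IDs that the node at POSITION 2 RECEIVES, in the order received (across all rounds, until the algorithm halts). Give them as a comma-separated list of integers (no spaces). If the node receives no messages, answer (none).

Answer: 14,56,99

Derivation:
Round 1: pos1(id14) recv 56: fwd; pos2(id95) recv 14: drop; pos3(id44) recv 95: fwd; pos4(id54) recv 44: drop; pos5(id99) recv 54: drop; pos0(id56) recv 99: fwd
Round 2: pos2(id95) recv 56: drop; pos4(id54) recv 95: fwd; pos1(id14) recv 99: fwd
Round 3: pos5(id99) recv 95: drop; pos2(id95) recv 99: fwd
Round 4: pos3(id44) recv 99: fwd
Round 5: pos4(id54) recv 99: fwd
Round 6: pos5(id99) recv 99: ELECTED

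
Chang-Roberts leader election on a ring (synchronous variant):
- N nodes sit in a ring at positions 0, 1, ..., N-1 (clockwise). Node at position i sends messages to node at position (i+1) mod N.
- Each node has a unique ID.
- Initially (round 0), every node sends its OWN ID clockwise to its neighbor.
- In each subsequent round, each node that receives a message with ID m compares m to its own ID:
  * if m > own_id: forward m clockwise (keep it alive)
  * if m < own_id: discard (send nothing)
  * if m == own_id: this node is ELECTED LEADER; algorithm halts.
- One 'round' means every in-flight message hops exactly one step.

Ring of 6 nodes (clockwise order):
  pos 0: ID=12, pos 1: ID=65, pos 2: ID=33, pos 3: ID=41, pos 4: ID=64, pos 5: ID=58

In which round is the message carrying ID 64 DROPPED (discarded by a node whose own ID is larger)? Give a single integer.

Round 1: pos1(id65) recv 12: drop; pos2(id33) recv 65: fwd; pos3(id41) recv 33: drop; pos4(id64) recv 41: drop; pos5(id58) recv 64: fwd; pos0(id12) recv 58: fwd
Round 2: pos3(id41) recv 65: fwd; pos0(id12) recv 64: fwd; pos1(id65) recv 58: drop
Round 3: pos4(id64) recv 65: fwd; pos1(id65) recv 64: drop
Round 4: pos5(id58) recv 65: fwd
Round 5: pos0(id12) recv 65: fwd
Round 6: pos1(id65) recv 65: ELECTED
Message ID 64 originates at pos 4; dropped at pos 1 in round 3

Answer: 3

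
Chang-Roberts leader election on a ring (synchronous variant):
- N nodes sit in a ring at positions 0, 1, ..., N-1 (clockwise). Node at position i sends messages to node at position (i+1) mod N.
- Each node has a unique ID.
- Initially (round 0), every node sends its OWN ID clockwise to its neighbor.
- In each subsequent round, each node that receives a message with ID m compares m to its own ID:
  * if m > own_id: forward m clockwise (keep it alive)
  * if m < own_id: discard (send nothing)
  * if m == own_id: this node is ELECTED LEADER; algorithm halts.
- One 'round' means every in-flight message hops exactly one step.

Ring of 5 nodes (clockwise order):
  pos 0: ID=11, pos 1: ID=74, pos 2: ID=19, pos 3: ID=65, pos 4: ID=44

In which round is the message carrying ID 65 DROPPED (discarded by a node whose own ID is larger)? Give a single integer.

Round 1: pos1(id74) recv 11: drop; pos2(id19) recv 74: fwd; pos3(id65) recv 19: drop; pos4(id44) recv 65: fwd; pos0(id11) recv 44: fwd
Round 2: pos3(id65) recv 74: fwd; pos0(id11) recv 65: fwd; pos1(id74) recv 44: drop
Round 3: pos4(id44) recv 74: fwd; pos1(id74) recv 65: drop
Round 4: pos0(id11) recv 74: fwd
Round 5: pos1(id74) recv 74: ELECTED
Message ID 65 originates at pos 3; dropped at pos 1 in round 3

Answer: 3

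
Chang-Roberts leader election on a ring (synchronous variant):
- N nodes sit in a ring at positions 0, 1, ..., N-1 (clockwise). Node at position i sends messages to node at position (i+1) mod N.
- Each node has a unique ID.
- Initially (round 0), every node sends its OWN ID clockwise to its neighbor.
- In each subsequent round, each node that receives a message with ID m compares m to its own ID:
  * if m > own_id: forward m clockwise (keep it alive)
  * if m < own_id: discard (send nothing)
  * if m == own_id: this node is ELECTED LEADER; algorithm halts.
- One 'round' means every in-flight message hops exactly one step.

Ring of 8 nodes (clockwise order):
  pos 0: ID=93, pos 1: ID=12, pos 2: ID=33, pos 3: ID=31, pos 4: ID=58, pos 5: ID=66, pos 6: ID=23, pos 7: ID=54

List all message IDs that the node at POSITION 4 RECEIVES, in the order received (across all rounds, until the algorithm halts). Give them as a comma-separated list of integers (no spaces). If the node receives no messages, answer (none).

Answer: 31,33,93

Derivation:
Round 1: pos1(id12) recv 93: fwd; pos2(id33) recv 12: drop; pos3(id31) recv 33: fwd; pos4(id58) recv 31: drop; pos5(id66) recv 58: drop; pos6(id23) recv 66: fwd; pos7(id54) recv 23: drop; pos0(id93) recv 54: drop
Round 2: pos2(id33) recv 93: fwd; pos4(id58) recv 33: drop; pos7(id54) recv 66: fwd
Round 3: pos3(id31) recv 93: fwd; pos0(id93) recv 66: drop
Round 4: pos4(id58) recv 93: fwd
Round 5: pos5(id66) recv 93: fwd
Round 6: pos6(id23) recv 93: fwd
Round 7: pos7(id54) recv 93: fwd
Round 8: pos0(id93) recv 93: ELECTED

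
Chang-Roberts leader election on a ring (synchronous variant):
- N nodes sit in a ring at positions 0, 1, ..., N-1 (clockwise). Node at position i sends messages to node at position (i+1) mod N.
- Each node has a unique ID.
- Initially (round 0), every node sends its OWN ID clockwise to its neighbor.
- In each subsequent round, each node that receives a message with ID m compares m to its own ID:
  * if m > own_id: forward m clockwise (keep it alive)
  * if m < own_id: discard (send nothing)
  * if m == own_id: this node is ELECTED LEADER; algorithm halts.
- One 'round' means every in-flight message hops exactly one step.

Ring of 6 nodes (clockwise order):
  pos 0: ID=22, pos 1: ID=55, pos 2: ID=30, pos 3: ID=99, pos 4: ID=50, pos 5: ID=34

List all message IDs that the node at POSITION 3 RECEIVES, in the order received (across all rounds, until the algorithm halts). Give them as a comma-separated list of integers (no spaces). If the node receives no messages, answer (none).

Answer: 30,55,99

Derivation:
Round 1: pos1(id55) recv 22: drop; pos2(id30) recv 55: fwd; pos3(id99) recv 30: drop; pos4(id50) recv 99: fwd; pos5(id34) recv 50: fwd; pos0(id22) recv 34: fwd
Round 2: pos3(id99) recv 55: drop; pos5(id34) recv 99: fwd; pos0(id22) recv 50: fwd; pos1(id55) recv 34: drop
Round 3: pos0(id22) recv 99: fwd; pos1(id55) recv 50: drop
Round 4: pos1(id55) recv 99: fwd
Round 5: pos2(id30) recv 99: fwd
Round 6: pos3(id99) recv 99: ELECTED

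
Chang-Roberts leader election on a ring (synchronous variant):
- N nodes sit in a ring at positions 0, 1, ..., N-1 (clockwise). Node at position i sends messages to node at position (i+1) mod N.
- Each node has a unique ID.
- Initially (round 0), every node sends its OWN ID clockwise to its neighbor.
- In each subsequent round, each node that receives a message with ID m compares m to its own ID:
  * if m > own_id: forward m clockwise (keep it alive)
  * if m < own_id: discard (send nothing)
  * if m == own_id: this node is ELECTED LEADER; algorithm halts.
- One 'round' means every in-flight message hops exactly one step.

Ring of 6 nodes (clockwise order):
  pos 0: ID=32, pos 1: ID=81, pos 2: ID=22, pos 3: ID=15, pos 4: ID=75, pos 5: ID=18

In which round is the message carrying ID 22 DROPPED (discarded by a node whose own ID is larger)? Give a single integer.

Answer: 2

Derivation:
Round 1: pos1(id81) recv 32: drop; pos2(id22) recv 81: fwd; pos3(id15) recv 22: fwd; pos4(id75) recv 15: drop; pos5(id18) recv 75: fwd; pos0(id32) recv 18: drop
Round 2: pos3(id15) recv 81: fwd; pos4(id75) recv 22: drop; pos0(id32) recv 75: fwd
Round 3: pos4(id75) recv 81: fwd; pos1(id81) recv 75: drop
Round 4: pos5(id18) recv 81: fwd
Round 5: pos0(id32) recv 81: fwd
Round 6: pos1(id81) recv 81: ELECTED
Message ID 22 originates at pos 2; dropped at pos 4 in round 2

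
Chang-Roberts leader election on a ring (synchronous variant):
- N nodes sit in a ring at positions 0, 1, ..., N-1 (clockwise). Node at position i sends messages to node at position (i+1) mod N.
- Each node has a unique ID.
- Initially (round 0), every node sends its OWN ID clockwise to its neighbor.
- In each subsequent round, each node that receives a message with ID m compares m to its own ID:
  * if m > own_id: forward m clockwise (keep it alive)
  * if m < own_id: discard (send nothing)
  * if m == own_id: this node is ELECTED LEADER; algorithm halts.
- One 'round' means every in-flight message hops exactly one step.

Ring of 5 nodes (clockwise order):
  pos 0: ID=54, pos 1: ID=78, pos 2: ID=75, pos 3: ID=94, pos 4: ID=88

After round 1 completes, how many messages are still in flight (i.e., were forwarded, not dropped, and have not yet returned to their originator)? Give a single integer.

Round 1: pos1(id78) recv 54: drop; pos2(id75) recv 78: fwd; pos3(id94) recv 75: drop; pos4(id88) recv 94: fwd; pos0(id54) recv 88: fwd
After round 1: 3 messages still in flight

Answer: 3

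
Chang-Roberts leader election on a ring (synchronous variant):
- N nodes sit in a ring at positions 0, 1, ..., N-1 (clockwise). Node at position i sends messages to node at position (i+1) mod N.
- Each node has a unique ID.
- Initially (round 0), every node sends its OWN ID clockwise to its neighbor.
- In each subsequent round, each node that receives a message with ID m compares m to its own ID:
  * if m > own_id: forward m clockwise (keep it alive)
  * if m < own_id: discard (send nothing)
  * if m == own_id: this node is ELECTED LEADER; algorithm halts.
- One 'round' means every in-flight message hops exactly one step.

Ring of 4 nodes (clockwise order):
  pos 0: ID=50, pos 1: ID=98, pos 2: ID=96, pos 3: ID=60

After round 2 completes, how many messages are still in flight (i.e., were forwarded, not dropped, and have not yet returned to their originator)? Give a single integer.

Answer: 2

Derivation:
Round 1: pos1(id98) recv 50: drop; pos2(id96) recv 98: fwd; pos3(id60) recv 96: fwd; pos0(id50) recv 60: fwd
Round 2: pos3(id60) recv 98: fwd; pos0(id50) recv 96: fwd; pos1(id98) recv 60: drop
After round 2: 2 messages still in flight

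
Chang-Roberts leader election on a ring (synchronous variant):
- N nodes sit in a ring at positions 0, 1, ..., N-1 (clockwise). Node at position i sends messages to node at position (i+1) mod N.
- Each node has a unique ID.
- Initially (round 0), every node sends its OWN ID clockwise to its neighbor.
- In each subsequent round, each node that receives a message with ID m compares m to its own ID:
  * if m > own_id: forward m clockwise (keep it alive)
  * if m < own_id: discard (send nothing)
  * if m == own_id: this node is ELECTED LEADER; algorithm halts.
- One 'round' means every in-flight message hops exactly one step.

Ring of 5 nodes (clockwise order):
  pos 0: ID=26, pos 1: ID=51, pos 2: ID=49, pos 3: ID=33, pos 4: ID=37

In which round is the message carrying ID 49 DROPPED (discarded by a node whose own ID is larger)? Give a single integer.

Round 1: pos1(id51) recv 26: drop; pos2(id49) recv 51: fwd; pos3(id33) recv 49: fwd; pos4(id37) recv 33: drop; pos0(id26) recv 37: fwd
Round 2: pos3(id33) recv 51: fwd; pos4(id37) recv 49: fwd; pos1(id51) recv 37: drop
Round 3: pos4(id37) recv 51: fwd; pos0(id26) recv 49: fwd
Round 4: pos0(id26) recv 51: fwd; pos1(id51) recv 49: drop
Round 5: pos1(id51) recv 51: ELECTED
Message ID 49 originates at pos 2; dropped at pos 1 in round 4

Answer: 4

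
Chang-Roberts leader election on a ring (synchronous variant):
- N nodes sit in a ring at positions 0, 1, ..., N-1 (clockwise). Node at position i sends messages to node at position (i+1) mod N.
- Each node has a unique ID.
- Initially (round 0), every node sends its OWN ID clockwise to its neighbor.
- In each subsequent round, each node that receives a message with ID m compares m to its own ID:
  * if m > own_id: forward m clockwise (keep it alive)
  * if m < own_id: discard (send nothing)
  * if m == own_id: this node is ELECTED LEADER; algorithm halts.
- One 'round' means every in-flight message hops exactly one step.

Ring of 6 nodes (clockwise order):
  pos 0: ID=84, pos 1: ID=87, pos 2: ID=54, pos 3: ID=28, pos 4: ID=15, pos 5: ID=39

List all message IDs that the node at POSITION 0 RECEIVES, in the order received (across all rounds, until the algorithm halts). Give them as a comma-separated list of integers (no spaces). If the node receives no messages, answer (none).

Round 1: pos1(id87) recv 84: drop; pos2(id54) recv 87: fwd; pos3(id28) recv 54: fwd; pos4(id15) recv 28: fwd; pos5(id39) recv 15: drop; pos0(id84) recv 39: drop
Round 2: pos3(id28) recv 87: fwd; pos4(id15) recv 54: fwd; pos5(id39) recv 28: drop
Round 3: pos4(id15) recv 87: fwd; pos5(id39) recv 54: fwd
Round 4: pos5(id39) recv 87: fwd; pos0(id84) recv 54: drop
Round 5: pos0(id84) recv 87: fwd
Round 6: pos1(id87) recv 87: ELECTED

Answer: 39,54,87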